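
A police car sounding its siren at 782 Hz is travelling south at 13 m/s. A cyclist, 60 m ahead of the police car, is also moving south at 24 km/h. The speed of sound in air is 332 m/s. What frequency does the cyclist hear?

798 Hz

24 km/h = 6.667 m/s.
The cyclist is ahead, so the police car is moving toward it while the cyclist is moving away from the police car.
With source approaching and observer receding, f' = f · (v − v_o)/(v − v_s).
f' = 782 × (332 − 6.667)/(332 − 13) = 782 × 325.33/319 ≈ 798 Hz.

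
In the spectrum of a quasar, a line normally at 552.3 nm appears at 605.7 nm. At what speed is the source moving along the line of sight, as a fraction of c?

0.092

λ'/λ₀ = 1.0967 > 1 (redshift), so the source is receding.
λ'/λ₀ = √((1 + β)/(1 − β)) for a receding source ⇒ β = (r² − 1)/(r² + 1) with r = λ'/λ₀.
β = (1.2027 − 1)/(1.2027 + 1) ≈ 0.092.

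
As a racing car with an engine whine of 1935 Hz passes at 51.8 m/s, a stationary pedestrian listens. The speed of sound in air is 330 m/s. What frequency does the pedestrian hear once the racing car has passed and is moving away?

1672 Hz

Receding: f₂ = f · v/(v + v_s) = 1935 × 330/381.8 ≈ 1672 Hz.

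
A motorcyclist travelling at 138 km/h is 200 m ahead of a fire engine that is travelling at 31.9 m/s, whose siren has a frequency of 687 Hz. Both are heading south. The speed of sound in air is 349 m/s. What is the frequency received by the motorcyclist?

673 Hz

138 km/h = 38.33 m/s.
The motorcyclist is ahead, so the fire engine is moving toward it while the motorcyclist is moving away from the fire engine.
With source approaching and observer receding, f' = f · (v − v_o)/(v − v_s).
f' = 687 × (349 − 38.33)/(349 − 31.9) = 687 × 310.67/317.1 ≈ 673 Hz.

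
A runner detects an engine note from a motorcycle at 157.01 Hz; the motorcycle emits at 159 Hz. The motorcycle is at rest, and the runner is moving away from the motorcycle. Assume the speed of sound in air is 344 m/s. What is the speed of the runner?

f' = f · (v − v_o)/v ⇒ v_o = v · |f'/f − 1|.
v_o = 344 × |157.01/159 − 1| = 344 × 0.01252 ≈ 4.3 m/s.

4.3 m/s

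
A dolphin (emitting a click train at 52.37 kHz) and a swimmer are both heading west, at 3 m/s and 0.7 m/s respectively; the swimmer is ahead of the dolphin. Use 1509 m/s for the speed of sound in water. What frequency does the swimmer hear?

52.4 kHz

The swimmer is ahead, so the dolphin is moving toward it while the swimmer is moving away from the dolphin.
With source approaching and observer receding, f' = f · (v − v_o)/(v − v_s).
f' = 52.37 × (1509 − 0.7)/(1509 − 3) = 52.37 × 1508.3/1506 ≈ 52.4 kHz.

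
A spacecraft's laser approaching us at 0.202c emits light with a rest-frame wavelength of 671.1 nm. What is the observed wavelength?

Relativistic Doppler for wavelength: λ' = λ₀ · √((1 − β)/(1 + β)).
λ' = 671.1 × √(0.7980/1.2020) = 671.1 × 0.81480 ≈ 546.8 nm.

546.8 nm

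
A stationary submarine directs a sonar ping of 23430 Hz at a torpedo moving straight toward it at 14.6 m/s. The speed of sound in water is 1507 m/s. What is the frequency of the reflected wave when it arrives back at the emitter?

23888 Hz

At the torpedo (a moving observer), f₁ = f₀ · (v + u)/v = 23430 × 1521.6/1507 ≈ 23657 Hz.
On reflection it acts as a source moving toward the stationary detector: f₂ = f₁ · v/(v − u) = 23657 × 1507/1492.4 ≈ 23888 Hz.
Equivalently f₂ = f₀ · (v + u)/(v − u).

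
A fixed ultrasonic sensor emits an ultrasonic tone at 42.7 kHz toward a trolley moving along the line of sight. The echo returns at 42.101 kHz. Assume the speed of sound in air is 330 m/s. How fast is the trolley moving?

Double Doppler shift off a moving reflector: f₂ = f₀ · (v + u)/(v − u) (u > 0 toward emitter).
Rearranging, u = v · (f₂ − f₀)/(f₂ + f₀) = 330 × -0.599/84.801 ≈ -2.33 m/s.
So the trolley is moving at 2.33 m/s away from the emitter.

2.33 m/s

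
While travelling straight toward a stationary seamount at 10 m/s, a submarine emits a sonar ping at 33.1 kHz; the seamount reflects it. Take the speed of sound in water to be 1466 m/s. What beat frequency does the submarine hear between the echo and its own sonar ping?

The seamount receives the sound from a moving source: f₁ = f₀ · v/(v − v_e) = 33.1 × 1466/1456 ≈ 33.327 kHz.
On the return leg the submarine is a moving observer: f₂ = f₁ · (v + v_e)/v = 33.327 × 1476/1466 ≈ 33.555 kHz.
Equivalently f₂ = f₀ · (v + v_e)/(v − v_e).
Beat against the emitted tone (with f₀ = 33100 Hz): |f₂ − f₀| = 2v_e·f₀/(v − v_e) = 2 × 10 × 33100/1456 ≈ 455 Hz.

455 Hz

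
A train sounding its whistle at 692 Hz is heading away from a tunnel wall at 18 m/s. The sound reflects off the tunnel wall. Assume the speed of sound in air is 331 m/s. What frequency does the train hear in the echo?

The tunnel wall receives the sound from a moving source: f₁ = f₀ · v/(v + v_e) = 692 × 331/349 ≈ 656 Hz.
On the return leg the train is a moving observer: f₂ = f₁ · (v − v_e)/v = 656 × 313/331 ≈ 621 Hz.
Equivalently f₂ = f₀ · (v − v_e)/(v + v_e).

621 Hz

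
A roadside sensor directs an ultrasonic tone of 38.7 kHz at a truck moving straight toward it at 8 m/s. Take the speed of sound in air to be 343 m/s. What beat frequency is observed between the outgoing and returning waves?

The truck first receives the wave as a moving observer: f₁ = f₀ · (v + u)/v = 38.7 × (343 + 8)/343 ≈ 39.603 kHz.
The reflection then acts as a moving source: f₂ = f₁ · v/(v − u) ≈ 40.548 kHz.
Beat frequency (with f₀ = 38700 Hz): |f₂ − f₀| = 2u·f₀/(v − u) = 2 × 8 × 38700/335 ≈ 1848 Hz.

1848 Hz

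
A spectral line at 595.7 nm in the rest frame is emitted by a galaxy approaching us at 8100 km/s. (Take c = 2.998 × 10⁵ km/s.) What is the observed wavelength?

β = v/c = 8100/299800 = 0.0270.
Relativistic Doppler for wavelength: λ' = λ₀ · √((1 − β)/(1 + β)).
λ' = 595.7 × √(0.9730/1.0270) = 595.7 × 0.97334 ≈ 579.8 nm.

579.8 nm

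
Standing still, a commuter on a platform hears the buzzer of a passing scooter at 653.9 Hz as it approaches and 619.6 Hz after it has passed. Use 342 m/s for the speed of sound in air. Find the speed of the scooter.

9.2 m/s

f₁/f₂ = (v + v_s)/(v − v_s), so v_s = v · (f₁ − f₂)/(f₁ + f₂).
v_s = 342 × (653.9 − 619.6)/(653.9 + 619.6) = 342 × 34.3/1273.5 ≈ 9.2 m/s.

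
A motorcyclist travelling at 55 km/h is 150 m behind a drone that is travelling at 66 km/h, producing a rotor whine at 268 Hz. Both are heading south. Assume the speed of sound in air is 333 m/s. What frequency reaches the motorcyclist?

266 Hz

66 km/h = 18.33 m/s; 55 km/h = 15.28 m/s.
The motorcyclist is behind, so the drone is moving away from it while the motorcyclist is moving toward the drone.
General Doppler shift: f' = f · (v + v_o)/(v + v_s).
f' = 268 × (333 + 15.28)/(333 + 18.33) = 268 × 348.28/351.33 ≈ 266 Hz.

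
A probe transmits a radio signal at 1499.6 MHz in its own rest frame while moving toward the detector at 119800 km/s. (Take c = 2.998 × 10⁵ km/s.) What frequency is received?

2289.6 MHz

β = v/c = 119800/299800 = 0.3996.
Relativistic Doppler for frequency: f' = f₀ · √((1 + β)/(1 − β)).
f' = 1499.6 × √(1.3996/0.6004) = 1499.6 × 1.52680 ≈ 2289.6 MHz.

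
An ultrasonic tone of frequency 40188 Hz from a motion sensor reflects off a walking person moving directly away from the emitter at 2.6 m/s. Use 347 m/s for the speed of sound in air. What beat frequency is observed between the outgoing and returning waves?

The walking person first receives the wave as a moving observer: f₁ = f₀ · (v − u)/v = 40188 × (347 − 2.6)/347 ≈ 39887 Hz.
The reflection then acts as a moving source: f₂ = f₁ · v/(v + u) ≈ 39590 Hz.
Beat frequency: |f₂ − f₀| = 2u·f₀/(v + u) = 2 × 2.6 × 40188/349.6 ≈ 598 Hz.

598 Hz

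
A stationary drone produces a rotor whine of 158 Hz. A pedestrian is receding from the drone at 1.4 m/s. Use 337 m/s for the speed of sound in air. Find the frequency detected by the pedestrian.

Only the observer moves, away from the source, so f' = f · (v − v_o)/v.
f' = 158 × (337 − 1.4)/337 = 158 × 335.6/337 ≈ 157 Hz.

157 Hz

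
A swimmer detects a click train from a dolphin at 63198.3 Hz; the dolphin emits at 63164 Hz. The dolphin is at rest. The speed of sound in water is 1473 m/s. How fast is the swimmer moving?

f' > f, so the swimmer is approaching.
f' = f · (v + v_o)/v ⇒ v_o = v · |f'/f − 1|.
v_o = 1473 × |63198.3/63164 − 1| = 1473 × 0.000543 ≈ 0.80 m/s.

0.80 m/s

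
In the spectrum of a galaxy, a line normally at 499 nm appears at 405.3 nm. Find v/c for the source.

λ'/λ₀ = 0.8122 < 1 (blueshift), so the source is approaching.
λ'/λ₀ = √((1 − β)/(1 + β)) for an approaching source ⇒ β = (1 − r²)/(1 + r²) with r = λ'/λ₀.
β = (1 − 0.6597)/(1 + 0.6597) ≈ 0.205.

0.205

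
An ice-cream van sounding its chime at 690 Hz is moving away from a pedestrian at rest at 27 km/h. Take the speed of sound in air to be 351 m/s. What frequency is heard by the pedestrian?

27 km/h = 7.5 m/s.
Moving source, stationary observer: f' = f · v/(v + v_s) since the source is receding.
f' = 690 × 351/(351 + 7.5) = 690 × 351/358.5 ≈ 676 Hz.

676 Hz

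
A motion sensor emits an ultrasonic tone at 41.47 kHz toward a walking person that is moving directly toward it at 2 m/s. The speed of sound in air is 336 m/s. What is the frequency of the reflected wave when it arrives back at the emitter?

The walking person first receives the wave as a moving observer: f₁ = f₀ · (v + u)/v = 41.47 × (336 + 2)/336 ≈ 41.7 kHz.
On reflection it acts as a source moving toward the stationary detector: f₂ = f₁ · v/(v − u) = 41.7 × 336/334 ≈ 42.0 kHz.
Equivalently f₂ = f₀ · (v + u)/(v − u).

42.0 kHz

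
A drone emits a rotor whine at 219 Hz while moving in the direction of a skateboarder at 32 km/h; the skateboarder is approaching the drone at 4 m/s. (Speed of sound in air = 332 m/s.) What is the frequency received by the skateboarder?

228 Hz

32 km/h = 8.889 m/s.
With source approaching and observer approaching, f' = f · (v + v_o)/(v − v_s).
f' = 219 × (332 + 4)/(332 − 8.889) = 219 × 336/323.11 ≈ 228 Hz.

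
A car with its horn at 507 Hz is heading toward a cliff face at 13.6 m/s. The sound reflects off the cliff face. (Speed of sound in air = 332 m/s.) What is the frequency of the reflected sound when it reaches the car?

The cliff face receives the sound from a moving source: f₁ = f₀ · v/(v − v_e) = 507 × 332/318.4 ≈ 529 Hz.
On the return leg the car is a moving observer: f₂ = f₁ · (v + v_e)/v = 529 × 345.6/332 ≈ 550 Hz.
Equivalently f₂ = f₀ · (v + v_e)/(v − v_e).

550 Hz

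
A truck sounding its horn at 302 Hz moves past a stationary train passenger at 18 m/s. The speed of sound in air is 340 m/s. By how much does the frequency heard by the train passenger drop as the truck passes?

32.1 Hz

Approaching: f₁ = f · v/(v − v_s) = 302 × 340/322 ≈ 318.9 Hz.
Receding: f₂ = f · v/(v + v_s) = 302 × 340/358 ≈ 286.8 Hz.
Drop: f₁ − f₂ = 2f·v·v_s/(v² − v_s²) = 2 × 302 × 340 × 18/(340² − 18²) ≈ 32.1 Hz.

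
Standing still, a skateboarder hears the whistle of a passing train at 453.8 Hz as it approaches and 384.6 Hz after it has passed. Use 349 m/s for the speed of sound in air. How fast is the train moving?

f₁/f₂ = (v + v_s)/(v − v_s), so v_s = v · (f₁ − f₂)/(f₁ + f₂).
v_s = 349 × (453.8 − 384.6)/(453.8 + 384.6) = 349 × 69.2/838.4 ≈ 29 m/s.

29 m/s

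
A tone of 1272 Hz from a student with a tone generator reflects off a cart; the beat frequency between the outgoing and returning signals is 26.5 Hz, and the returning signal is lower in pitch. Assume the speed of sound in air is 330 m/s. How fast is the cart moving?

3.5 m/s

Double Doppler shift off a moving reflector: f₂ = f₀ · (v + u)/(v − u) (u > 0 toward emitter).
Returning signal is lower, so f₂ = f₀ − Δf = 1272 − 26.5 = 1245.5 Hz.
Rearranging, u = v · (f₂ − f₀)/(f₂ + f₀) = 330 × -26.5/2517.5 ≈ -3.5 m/s.
So the cart is moving at 3.5 m/s away from the emitter.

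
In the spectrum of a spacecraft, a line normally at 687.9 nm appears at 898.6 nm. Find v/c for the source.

0.261

λ'/λ₀ = 1.3063 > 1 (redshift), so the source is receding.
λ'/λ₀ = √((1 + β)/(1 − β)) for a receding source ⇒ β = (r² − 1)/(r² + 1) with r = λ'/λ₀.
β = (1.7064 − 1)/(1.7064 + 1) ≈ 0.261.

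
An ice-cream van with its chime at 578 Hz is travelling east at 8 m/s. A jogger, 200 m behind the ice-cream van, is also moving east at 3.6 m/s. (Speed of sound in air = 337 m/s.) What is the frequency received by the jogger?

571 Hz

The jogger is behind, so the ice-cream van is moving away from it while the jogger is moving toward the ice-cream van.
Both move, so f' = f · (v + v_o)/(v + v_s).
f' = 578 × (337 + 3.6)/(337 + 8) = 578 × 340.6/345 ≈ 571 Hz.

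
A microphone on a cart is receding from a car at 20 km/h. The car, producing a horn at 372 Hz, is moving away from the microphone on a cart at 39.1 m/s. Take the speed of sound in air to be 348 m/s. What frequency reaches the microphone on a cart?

329 Hz

20 km/h = 5.556 m/s.
Both move, so f' = f · (v − v_o)/(v + v_s).
f' = 372 × (348 − 5.556)/(348 + 39.1) = 372 × 342.44/387.1 ≈ 329 Hz.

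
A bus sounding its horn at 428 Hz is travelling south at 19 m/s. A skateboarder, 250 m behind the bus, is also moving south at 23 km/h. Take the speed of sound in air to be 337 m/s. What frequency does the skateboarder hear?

23 km/h = 6.389 m/s.
The skateboarder is behind, so the bus is moving away from it while the skateboarder is moving toward the bus.
Both move, so f' = f · (v + v_o)/(v + v_s).
f' = 428 × (337 + 6.389)/(337 + 19) = 428 × 343.39/356 ≈ 413 Hz.

413 Hz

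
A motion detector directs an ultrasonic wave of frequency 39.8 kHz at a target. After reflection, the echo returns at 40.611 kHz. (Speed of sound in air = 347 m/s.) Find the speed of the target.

Double Doppler shift off a moving reflector: f₂ = f₀ · (v + u)/(v − u) (u > 0 toward emitter).
Rearranging, u = v · (f₂ − f₀)/(f₂ + f₀) = 347 × 0.811/80.411 ≈ 3.5 m/s.
So the target is moving at 3.5 m/s toward the emitter.

3.5 m/s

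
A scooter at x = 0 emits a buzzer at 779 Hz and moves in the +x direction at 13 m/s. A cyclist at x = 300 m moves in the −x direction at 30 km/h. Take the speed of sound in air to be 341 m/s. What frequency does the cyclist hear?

830 Hz

30 km/h = 8.333 m/s.
The observer lies on the +x side, so the source is heading toward the observer and the observer is heading toward the source.
Both move, so f' = f · (v + v_o)/(v − v_s).
f' = 779 × (341 + 8.333)/(341 − 13) = 779 × 349.33/328 ≈ 830 Hz.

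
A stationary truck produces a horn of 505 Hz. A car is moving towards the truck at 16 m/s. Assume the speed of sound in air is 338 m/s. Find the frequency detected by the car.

529 Hz

Moving observer, stationary source: f' = f · (v + v_o)/v.
f' = 505 × (338 + 16)/338 = 505 × 354/338 ≈ 529 Hz.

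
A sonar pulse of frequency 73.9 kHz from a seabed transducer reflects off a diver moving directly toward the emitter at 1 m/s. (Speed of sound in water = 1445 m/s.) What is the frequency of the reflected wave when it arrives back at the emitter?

At the diver (a moving observer), f₁ = f₀ · (v + u)/v = 73.9 × 1446/1445 ≈ 74.0 kHz.
The reflection then acts as a moving source: f₂ = f₁ · v/(v − u) ≈ 74.0 kHz.

74.0 kHz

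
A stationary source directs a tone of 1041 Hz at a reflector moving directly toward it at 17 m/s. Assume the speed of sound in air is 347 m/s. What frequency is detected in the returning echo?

At the reflector (a moving observer), f₁ = f₀ · (v + u)/v = 1041 × 364/347 ≈ 1092 Hz.
On reflection it acts as a source moving toward the stationary detector: f₂ = f₁ · v/(v − u) = 1092 × 347/330 ≈ 1148 Hz.

1148 Hz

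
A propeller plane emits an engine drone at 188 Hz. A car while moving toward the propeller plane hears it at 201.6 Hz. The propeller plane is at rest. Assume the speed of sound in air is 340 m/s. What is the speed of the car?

f' = f · (v + v_o)/v ⇒ v_o = v · |f'/f − 1|.
v_o = 340 × |201.6/188 − 1| = 340 × 0.07234 ≈ 24.6 m/s.

24.6 m/s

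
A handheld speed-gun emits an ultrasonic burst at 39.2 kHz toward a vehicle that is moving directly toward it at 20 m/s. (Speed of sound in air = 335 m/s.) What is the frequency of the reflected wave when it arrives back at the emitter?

44.2 kHz

At the vehicle (a moving observer), f₁ = f₀ · (v + u)/v = 39.2 × 355/335 ≈ 41.5 kHz.
On reflection it acts as a source moving toward the stationary detector: f₂ = f₁ · v/(v − u) = 41.5 × 335/315 ≈ 44.2 kHz.
Equivalently f₂ = f₀ · (v + u)/(v − u).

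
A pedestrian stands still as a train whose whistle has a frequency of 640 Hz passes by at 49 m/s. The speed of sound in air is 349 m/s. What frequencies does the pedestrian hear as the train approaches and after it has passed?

745 Hz approaching; 561 Hz receding

Approaching: f₁ = f · v/(v − v_s) = 640 × 349/300 ≈ 745 Hz.
Receding: f₂ = f · v/(v + v_s) = 640 × 349/398 ≈ 561 Hz.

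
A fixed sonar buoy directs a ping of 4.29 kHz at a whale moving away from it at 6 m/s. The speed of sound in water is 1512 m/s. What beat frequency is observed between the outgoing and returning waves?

The whale first receives the wave as a moving observer: f₁ = f₀ · (v − u)/v = 4.29 × (1512 − 6)/1512 ≈ 4.2730 kHz.
The reflection then acts as a moving source: f₂ = f₁ · v/(v + u) ≈ 4.2561 kHz.
Beat frequency (with f₀ = 4290 Hz): |f₂ − f₀| = 2u·f₀/(v + u) = 2 × 6 × 4290/1518 ≈ 33.9 Hz.

33.9 Hz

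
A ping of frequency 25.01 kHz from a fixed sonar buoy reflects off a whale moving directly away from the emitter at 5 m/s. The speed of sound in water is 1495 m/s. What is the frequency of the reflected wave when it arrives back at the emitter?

At the whale (a moving observer), f₁ = f₀ · (v − u)/v = 25.01 × 1490/1495 ≈ 24.9 kHz.
On reflection it acts as a source moving away from the stationary detector: f₂ = f₁ · v/(v + u) = 24.9 × 1495/1500 ≈ 24.8 kHz.
Equivalently f₂ = f₀ · (v − u)/(v + u).

24.8 kHz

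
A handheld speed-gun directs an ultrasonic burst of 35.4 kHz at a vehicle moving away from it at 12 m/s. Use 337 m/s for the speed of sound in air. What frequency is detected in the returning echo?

The vehicle first receives the wave as a moving observer: f₁ = f₀ · (v − u)/v = 35.4 × (337 − 12)/337 ≈ 34.1 kHz.
The reflection then acts as a moving source: f₂ = f₁ · v/(v + u) ≈ 33.0 kHz.
Equivalently f₂ = f₀ · (v − u)/(v + u).

33.0 kHz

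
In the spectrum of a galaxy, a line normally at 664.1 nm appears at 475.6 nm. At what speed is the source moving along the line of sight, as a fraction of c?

0.322c

λ'/λ₀ = 0.7162 < 1 (blueshift), so the source is approaching.
λ'/λ₀ = √((1 − β)/(1 + β)) for an approaching source ⇒ β = (1 − r²)/(1 + r²) with r = λ'/λ₀.
β = (1 − 0.5129)/(1 + 0.5129) ≈ 0.322.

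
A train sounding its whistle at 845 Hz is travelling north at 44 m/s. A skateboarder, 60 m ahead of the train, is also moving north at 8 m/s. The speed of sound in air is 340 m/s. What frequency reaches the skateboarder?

948 Hz

The skateboarder is ahead, so the train is moving toward it while the skateboarder is moving away from the train.
With source approaching and observer receding, f' = f · (v − v_o)/(v − v_s).
f' = 845 × (340 − 8)/(340 − 44) = 845 × 332/296 ≈ 948 Hz.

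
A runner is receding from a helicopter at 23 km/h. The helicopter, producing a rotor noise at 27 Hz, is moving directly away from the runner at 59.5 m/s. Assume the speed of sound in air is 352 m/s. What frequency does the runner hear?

23 km/h = 6.389 m/s.
With source receding and observer receding, f' = f · (v − v_o)/(v + v_s).
f' = 27 × (352 − 6.389)/(352 + 59.5) = 27 × 345.61/411.5 ≈ 22.7 Hz.

22.7 Hz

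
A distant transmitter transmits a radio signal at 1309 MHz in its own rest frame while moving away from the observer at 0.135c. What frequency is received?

Relativistic Doppler for frequency: f' = f₀ · √((1 − β)/(1 + β)).
f' = 1309 × √(0.8650/1.1350) = 1309 × 0.87299 ≈ 1142.7 MHz.

1142.7 MHz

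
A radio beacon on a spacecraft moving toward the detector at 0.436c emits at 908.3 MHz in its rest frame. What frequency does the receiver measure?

Relativistic Doppler for frequency: f' = f₀ · √((1 + β)/(1 − β)).
f' = 908.3 × √(1.4360/0.5640) = 908.3 × 1.59565 ≈ 1449.3 MHz.

1449.3 MHz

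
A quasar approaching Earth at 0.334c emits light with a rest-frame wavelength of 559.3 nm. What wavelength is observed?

395.2 nm

Relativistic Doppler for wavelength: λ' = λ₀ · √((1 − β)/(1 + β)).
λ' = 559.3 × √(0.6660/1.3340) = 559.3 × 0.70658 ≈ 395.2 nm.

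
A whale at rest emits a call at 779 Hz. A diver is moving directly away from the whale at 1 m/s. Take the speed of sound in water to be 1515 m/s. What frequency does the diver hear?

778 Hz

Only the observer moves, away from the source, so f' = f · (v − v_o)/v.
f' = 779 × (1515 − 1)/1515 = 779 × 1514/1515 ≈ 778 Hz.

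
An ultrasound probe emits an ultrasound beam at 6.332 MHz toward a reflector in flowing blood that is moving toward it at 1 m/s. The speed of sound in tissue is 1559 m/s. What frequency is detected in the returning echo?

6.340 MHz

The reflector in flowing blood first receives the wave as a moving observer: f₁ = f₀ · (v + u)/v = 6.332 × (1559 + 1)/1559 ≈ 6.336 MHz.
On reflection it acts as a source moving toward the stationary detector: f₂ = f₁ · v/(v − u) = 6.336 × 1559/1558 ≈ 6.340 MHz.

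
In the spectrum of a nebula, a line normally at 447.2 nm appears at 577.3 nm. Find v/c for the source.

λ'/λ₀ = 1.2909 > 1 (redshift), so the source is receding.
λ'/λ₀ = √((1 + β)/(1 − β)) for a receding source ⇒ β = (r² − 1)/(r² + 1) with r = λ'/λ₀.
β = (1.6665 − 1)/(1.6665 + 1) ≈ 0.250.

0.250c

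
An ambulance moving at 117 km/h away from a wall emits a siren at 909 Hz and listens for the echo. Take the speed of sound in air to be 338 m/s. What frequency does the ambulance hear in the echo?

117 km/h = 32.5 m/s.
The wall receives the sound from a moving source: f₁ = f₀ · v/(v + v_e) = 909 × 338/370.5 ≈ 829 Hz.
On the return leg the ambulance is a moving observer: f₂ = f₁ · (v − v_e)/v = 829 × 305.5/338 ≈ 750 Hz.

750 Hz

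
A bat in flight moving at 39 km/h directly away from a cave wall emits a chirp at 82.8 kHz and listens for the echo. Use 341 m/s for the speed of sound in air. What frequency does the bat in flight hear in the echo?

39 km/h = 10.83 m/s.
The cave wall receives the sound from a moving source: f₁ = f₀ · v/(v + v_e) = 82.8 × 341/351.83 ≈ 80.3 kHz.
On the return leg the bat in flight is a moving observer: f₂ = f₁ · (v − v_e)/v = 80.3 × 330.17/341 ≈ 77.7 kHz.

77.7 kHz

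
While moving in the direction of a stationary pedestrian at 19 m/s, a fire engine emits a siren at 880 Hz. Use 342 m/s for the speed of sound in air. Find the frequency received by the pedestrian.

Moving source, stationary observer: f' = f · v/(v − v_s) since the source is approaching.
f' = 880 × 342/(342 − 19) = 880 × 342/323 ≈ 932 Hz.

932 Hz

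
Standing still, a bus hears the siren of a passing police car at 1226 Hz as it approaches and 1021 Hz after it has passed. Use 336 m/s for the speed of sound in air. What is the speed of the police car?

f₁/f₂ = (v + v_s)/(v − v_s), so v_s = v · (f₁ − f₂)/(f₁ + f₂).
v_s = 336 × (1226 − 1021)/(1226 + 1021) = 336 × 205/2247 ≈ 31 m/s.

31 m/s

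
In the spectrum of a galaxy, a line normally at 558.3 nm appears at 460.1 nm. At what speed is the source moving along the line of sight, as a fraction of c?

0.191c

λ'/λ₀ = 0.8241 < 1 (blueshift), so the source is approaching.
λ'/λ₀ = √((1 − β)/(1 + β)) for an approaching source ⇒ β = (1 − r²)/(1 + r²) with r = λ'/λ₀.
β = (1 − 0.6792)/(1 + 0.6792) ≈ 0.191.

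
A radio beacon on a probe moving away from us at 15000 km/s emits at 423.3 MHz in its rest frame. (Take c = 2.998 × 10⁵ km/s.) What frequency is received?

402.6 MHz

β = v/c = 15000/299800 = 0.0500.
Relativistic Doppler for frequency: f' = f₀ · √((1 − β)/(1 + β)).
f' = 423.3 × √(0.9500/1.0500) = 423.3 × 0.95116 ≈ 402.6 MHz.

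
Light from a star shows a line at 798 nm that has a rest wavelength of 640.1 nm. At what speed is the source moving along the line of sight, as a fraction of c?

λ'/λ₀ = 1.2467 > 1 (redshift), so the source is receding.
λ'/λ₀ = √((1 + β)/(1 − β)) for a receding source ⇒ β = (r² − 1)/(r² + 1) with r = λ'/λ₀.
β = (1.5542 − 1)/(1.5542 + 1) ≈ 0.217.

0.217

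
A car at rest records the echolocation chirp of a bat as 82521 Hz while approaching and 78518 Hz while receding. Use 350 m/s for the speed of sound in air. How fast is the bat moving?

8.7 m/s

f₁/f₂ = (v + v_s)/(v − v_s), so v_s = v · (f₁ − f₂)/(f₁ + f₂).
v_s = 350 × (82521 − 78518)/(82521 + 78518) = 350 × 4003/161039 ≈ 8.7 m/s.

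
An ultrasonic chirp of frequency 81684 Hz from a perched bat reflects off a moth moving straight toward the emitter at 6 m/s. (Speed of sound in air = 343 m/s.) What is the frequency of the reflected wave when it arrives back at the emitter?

84593 Hz

At the moth (a moving observer), f₁ = f₀ · (v + u)/v = 81684 × 349/343 ≈ 83113 Hz.
The reflection then acts as a moving source: f₂ = f₁ · v/(v − u) ≈ 84593 Hz.
Equivalently f₂ = f₀ · (v + u)/(v − u).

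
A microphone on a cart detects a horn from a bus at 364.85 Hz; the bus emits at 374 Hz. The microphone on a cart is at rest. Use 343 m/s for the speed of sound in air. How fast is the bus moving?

8.6 m/s

f' < f, so the bus is receding.
f' = f · v/(v + v_s) ⇒ v_s = v · |1 − f/f'|.
v_s = 343 × |1 − 374/364.85| = 343 × 0.02508 ≈ 8.6 m/s.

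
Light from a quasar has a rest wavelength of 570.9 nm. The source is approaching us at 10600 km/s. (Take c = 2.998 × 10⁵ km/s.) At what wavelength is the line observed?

551.1 nm

β = v/c = 10600/299800 = 0.0354.
Relativistic Doppler for wavelength: λ' = λ₀ · √((1 − β)/(1 + β)).
λ' = 570.9 × √(0.9646/1.0354) = 570.9 × 0.96525 ≈ 551.1 nm.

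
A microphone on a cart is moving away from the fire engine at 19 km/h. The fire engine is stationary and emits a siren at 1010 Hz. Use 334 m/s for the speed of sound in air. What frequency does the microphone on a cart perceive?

19 km/h = 5.278 m/s.
Moving observer, stationary source: f' = f · (v − v_o)/v.
f' = 1010 × (334 − 5.278)/334 = 1010 × 328.72/334 ≈ 994 Hz.

994 Hz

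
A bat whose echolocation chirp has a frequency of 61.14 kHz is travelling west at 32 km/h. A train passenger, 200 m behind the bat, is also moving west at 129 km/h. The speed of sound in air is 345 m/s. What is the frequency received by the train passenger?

32 km/h = 8.889 m/s; 129 km/h = 35.83 m/s.
The train passenger is behind, so the bat is moving away from it while the train passenger is moving toward the bat.
General Doppler shift: f' = f · (v + v_o)/(v + v_s).
f' = 61.14 × (345 + 35.83)/(345 + 8.889) = 61.14 × 380.83/353.89 ≈ 65.8 kHz.

65.8 kHz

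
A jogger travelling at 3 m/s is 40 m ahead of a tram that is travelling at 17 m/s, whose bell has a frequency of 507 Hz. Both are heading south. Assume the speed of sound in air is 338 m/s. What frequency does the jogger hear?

529 Hz

The jogger is ahead, so the tram is moving toward it while the jogger is moving away from the tram.
With source approaching and observer receding, f' = f · (v − v_o)/(v − v_s).
f' = 507 × (338 − 3)/(338 − 17) = 507 × 335/321 ≈ 529 Hz.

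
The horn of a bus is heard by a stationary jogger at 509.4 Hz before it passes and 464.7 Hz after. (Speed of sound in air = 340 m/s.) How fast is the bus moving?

f₁/f₂ = (v + v_s)/(v − v_s), so v_s = v · (f₁ − f₂)/(f₁ + f₂).
v_s = 340 × (509.4 − 464.7)/(509.4 + 464.7) = 340 × 44.7/974.1 ≈ 15.6 m/s.

15.6 m/s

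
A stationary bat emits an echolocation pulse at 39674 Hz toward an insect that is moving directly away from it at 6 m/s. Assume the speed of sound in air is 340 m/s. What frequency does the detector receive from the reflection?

38298 Hz

At the insect (a moving observer), f₁ = f₀ · (v − u)/v = 39674 × 334/340 ≈ 38974 Hz.
The reflection then acts as a moving source: f₂ = f₁ · v/(v + u) ≈ 38298 Hz.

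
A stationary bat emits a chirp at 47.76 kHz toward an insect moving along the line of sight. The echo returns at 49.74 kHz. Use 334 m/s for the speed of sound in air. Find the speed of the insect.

6.8 m/s

Double Doppler shift off a moving reflector: f₂ = f₀ · (v + u)/(v − u) (u > 0 toward emitter).
Rearranging, u = v · (f₂ − f₀)/(f₂ + f₀) = 334 × 1.98/97.50 ≈ 6.8 m/s.
So the insect is moving at 6.8 m/s toward the emitter.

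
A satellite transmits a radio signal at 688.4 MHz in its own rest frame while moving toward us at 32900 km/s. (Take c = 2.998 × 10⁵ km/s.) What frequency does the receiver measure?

768.6 MHz

β = v/c = 32900/299800 = 0.1097.
Relativistic Doppler for frequency: f' = f₀ · √((1 + β)/(1 − β)).
f' = 688.4 × √(1.1097/0.8903) = 688.4 × 1.11648 ≈ 768.6 MHz.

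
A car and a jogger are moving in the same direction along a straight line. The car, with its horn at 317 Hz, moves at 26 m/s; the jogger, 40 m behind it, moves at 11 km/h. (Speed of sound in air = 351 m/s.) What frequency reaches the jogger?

11 km/h = 3.056 m/s.
The jogger is behind, so the car is moving away from it while the jogger is moving toward the car.
Both move, so f' = f · (v + v_o)/(v + v_s).
f' = 317 × (351 + 3.056)/(351 + 26) = 317 × 354.06/377 ≈ 298 Hz.

298 Hz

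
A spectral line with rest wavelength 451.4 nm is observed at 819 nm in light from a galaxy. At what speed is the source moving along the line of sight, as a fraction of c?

0.534c

λ'/λ₀ = 1.8144 > 1 (redshift), so the source is receding.
λ'/λ₀ = √((1 + β)/(1 − β)) for a receding source ⇒ β = (r² − 1)/(r² + 1) with r = λ'/λ₀.
β = (3.2919 − 1)/(3.2919 + 1) ≈ 0.534.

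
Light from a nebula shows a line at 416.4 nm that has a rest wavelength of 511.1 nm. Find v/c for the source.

λ'/λ₀ = 0.8147 < 1 (blueshift), so the source is approaching.
λ'/λ₀ = √((1 − β)/(1 + β)) for an approaching source ⇒ β = (1 − r²)/(1 + r²) with r = λ'/λ₀.
β = (1 − 0.6638)/(1 + 0.6638) ≈ 0.202.

0.202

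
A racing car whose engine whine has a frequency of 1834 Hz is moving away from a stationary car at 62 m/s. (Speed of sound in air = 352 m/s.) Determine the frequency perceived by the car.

Only the source moves, away from the listener, so f' = f · v/(v + v_s).
f' = 1834 × 352/(352 + 62) = 1834 × 352/414 ≈ 1559 Hz.

1559 Hz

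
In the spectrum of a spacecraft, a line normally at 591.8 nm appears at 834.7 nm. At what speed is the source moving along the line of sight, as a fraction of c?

0.331

λ'/λ₀ = 1.4104 > 1 (redshift), so the source is receding.
λ'/λ₀ = √((1 + β)/(1 − β)) for a receding source ⇒ β = (r² − 1)/(r² + 1) with r = λ'/λ₀.
β = (1.9893 − 1)/(1.9893 + 1) ≈ 0.331.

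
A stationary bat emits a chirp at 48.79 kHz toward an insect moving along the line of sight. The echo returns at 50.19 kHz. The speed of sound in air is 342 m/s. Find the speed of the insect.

Double Doppler shift off a moving reflector: f₂ = f₀ · (v + u)/(v − u) (u > 0 toward emitter).
Rearranging, u = v · (f₂ − f₀)/(f₂ + f₀) = 342 × 1.40/98.98 ≈ 4.8 m/s.
So the insect is moving at 4.8 m/s toward the emitter.

4.8 m/s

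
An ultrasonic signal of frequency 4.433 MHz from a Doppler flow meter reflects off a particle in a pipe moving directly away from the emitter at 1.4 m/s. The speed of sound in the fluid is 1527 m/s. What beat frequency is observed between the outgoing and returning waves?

At the particle in a pipe (a moving observer), f₁ = f₀ · (v − u)/v = 4.433 × 1525.6/1527 ≈ 4.42894 MHz.
The reflection then acts as a moving source: f₂ = f₁ · v/(v + u) ≈ 4.42488 MHz.
Equivalently f₂ = f₀ · (v − u)/(v + u).
Beat frequency (with f₀ = 4433000 Hz): |f₂ − f₀| = 2u·f₀/(v + u) = 2 × 1.4 × 4433000/1528.4 ≈ 8121 Hz.

8121 Hz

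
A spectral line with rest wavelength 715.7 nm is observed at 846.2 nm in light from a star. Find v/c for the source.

0.166

λ'/λ₀ = 1.1823 > 1 (redshift), so the source is receding.
λ'/λ₀ = √((1 + β)/(1 − β)) for a receding source ⇒ β = (r² − 1)/(r² + 1) with r = λ'/λ₀.
β = (1.3979 − 1)/(1.3979 + 1) ≈ 0.166.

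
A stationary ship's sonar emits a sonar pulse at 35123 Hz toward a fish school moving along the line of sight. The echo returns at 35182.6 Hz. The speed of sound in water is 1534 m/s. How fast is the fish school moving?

1.30 m/s

Double Doppler shift off a moving reflector: f₂ = f₀ · (v + u)/(v − u) (u > 0 toward emitter).
Rearranging, u = v · (f₂ − f₀)/(f₂ + f₀) = 1534 × 59.6/70305.6 ≈ 1.30 m/s.
So the fish school is moving at 1.30 m/s toward the emitter.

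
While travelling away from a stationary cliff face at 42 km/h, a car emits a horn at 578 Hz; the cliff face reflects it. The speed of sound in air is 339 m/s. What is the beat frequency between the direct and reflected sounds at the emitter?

38.5 Hz

42 km/h = 11.67 m/s.
The cliff face receives the sound from a moving source: f₁ = f₀ · v/(v + v_e) = 578 × 339/350.67 ≈ 558.8 Hz.
On the return leg the car is a moving observer: f₂ = f₁ · (v − v_e)/v = 558.8 × 327.33/339 ≈ 539.5 Hz.
Equivalently f₂ = f₀ · (v − v_e)/(v + v_e).
Beat against the emitted tone: |f₂ − f₀| = 2v_e·f₀/(v + v_e) = 2 × 11.67 × 578/350.67 ≈ 38.5 Hz.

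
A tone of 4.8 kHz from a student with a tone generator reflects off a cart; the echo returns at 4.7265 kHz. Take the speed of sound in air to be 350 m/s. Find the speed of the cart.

2.70 m/s

Double Doppler shift off a moving reflector: f₂ = f₀ · (v + u)/(v − u) (u > 0 toward emitter).
Rearranging, u = v · (f₂ − f₀)/(f₂ + f₀) = 350 × -0.0735/9.5265 ≈ -2.70 m/s.
So the cart is moving at 2.70 m/s away from the emitter.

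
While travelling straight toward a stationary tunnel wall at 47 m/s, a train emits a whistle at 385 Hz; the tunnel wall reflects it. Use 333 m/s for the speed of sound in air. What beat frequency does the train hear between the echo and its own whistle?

The tunnel wall receives the sound from a moving source: f₁ = f₀ · v/(v − v_e) = 385 × 333/286 ≈ 448.3 Hz.
On the return leg the train is a moving observer: f₂ = f₁ · (v + v_e)/v = 448.3 × 380/333 ≈ 511.5 Hz.
Beat against the emitted tone: |f₂ − f₀| = 2v_e·f₀/(v − v_e) = 2 × 47 × 385/286 ≈ 127 Hz.

127 Hz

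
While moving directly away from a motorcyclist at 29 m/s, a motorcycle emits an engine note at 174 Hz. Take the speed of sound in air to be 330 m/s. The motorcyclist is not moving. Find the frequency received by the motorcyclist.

With the source moving away from a stationary observer, f' = f · v/(v + v_s).
f' = 174 × 330/(330 + 29) = 174 × 330/359 ≈ 160 Hz.

160 Hz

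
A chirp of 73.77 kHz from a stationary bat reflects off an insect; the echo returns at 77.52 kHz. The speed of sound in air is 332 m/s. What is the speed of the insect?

Double Doppler shift off a moving reflector: f₂ = f₀ · (v + u)/(v − u) (u > 0 toward emitter).
Rearranging, u = v · (f₂ − f₀)/(f₂ + f₀) = 332 × 3.75/151.29 ≈ 8.2 m/s.
So the insect is moving at 8.2 m/s toward the emitter.

8.2 m/s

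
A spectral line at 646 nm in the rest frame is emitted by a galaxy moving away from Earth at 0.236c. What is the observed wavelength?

Relativistic Doppler for wavelength: λ' = λ₀ · √((1 + β)/(1 − β)).
λ' = 646 × √(1.2360/0.7640) = 646 × 1.27193 ≈ 821.7 nm.

821.7 nm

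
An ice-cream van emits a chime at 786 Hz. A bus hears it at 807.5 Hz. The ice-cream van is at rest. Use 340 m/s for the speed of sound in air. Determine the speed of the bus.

9.3 m/s

f' > f, so the bus is approaching.
f' = f · (v + v_o)/v ⇒ v_o = v · |f'/f − 1|.
v_o = 340 × |807.5/786 − 1| = 340 × 0.02735 ≈ 9.3 m/s.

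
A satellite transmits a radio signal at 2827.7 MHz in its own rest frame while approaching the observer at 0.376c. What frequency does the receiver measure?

Relativistic Doppler for frequency: f' = f₀ · √((1 + β)/(1 − β)).
f' = 2827.7 × √(1.3760/0.6240) = 2827.7 × 1.48497 ≈ 4199.0 MHz.

4199.0 MHz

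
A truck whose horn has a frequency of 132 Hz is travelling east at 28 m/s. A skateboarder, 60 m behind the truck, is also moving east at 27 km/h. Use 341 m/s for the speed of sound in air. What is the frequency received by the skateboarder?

27 km/h = 7.5 m/s.
The skateboarder is behind, so the truck is moving away from it while the skateboarder is moving toward the truck.
Both move, so f' = f · (v + v_o)/(v + v_s).
f' = 132 × (341 + 7.5)/(341 + 28) = 132 × 348.5/369 ≈ 125 Hz.

125 Hz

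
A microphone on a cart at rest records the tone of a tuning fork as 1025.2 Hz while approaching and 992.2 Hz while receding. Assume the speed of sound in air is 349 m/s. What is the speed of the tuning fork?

f₁/f₂ = (v + v_s)/(v − v_s), so v_s = v · (f₁ − f₂)/(f₁ + f₂).
v_s = 349 × (1025.2 − 992.2)/(1025.2 + 992.2) = 349 × 33.0/2017.4 ≈ 5.7 m/s.

5.7 m/s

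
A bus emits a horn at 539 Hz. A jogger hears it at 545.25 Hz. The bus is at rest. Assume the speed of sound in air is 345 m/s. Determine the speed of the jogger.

4.0 m/s

f' > f, so the jogger is approaching.
f' = f · (v + v_o)/v ⇒ v_o = v · |f'/f − 1|.
v_o = 345 × |545.25/539 − 1| = 345 × 0.0116 ≈ 4.0 m/s.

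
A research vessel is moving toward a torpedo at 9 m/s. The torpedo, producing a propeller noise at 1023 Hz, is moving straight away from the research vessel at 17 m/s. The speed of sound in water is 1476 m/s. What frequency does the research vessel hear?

General Doppler shift: f' = f · (v + v_o)/(v + v_s).
f' = 1023 × (1476 + 9)/(1476 + 17) = 1023 × 1485/1493 ≈ 1018 Hz.

1018 Hz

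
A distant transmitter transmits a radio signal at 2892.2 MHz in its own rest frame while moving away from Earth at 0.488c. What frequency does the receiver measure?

1696.5 MHz

Relativistic Doppler for frequency: f' = f₀ · √((1 − β)/(1 + β)).
f' = 2892.2 × √(0.5120/1.4880) = 2892.2 × 0.58659 ≈ 1696.5 MHz.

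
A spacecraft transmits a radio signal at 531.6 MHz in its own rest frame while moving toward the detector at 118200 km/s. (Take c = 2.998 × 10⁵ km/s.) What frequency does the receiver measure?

β = v/c = 118200/299800 = 0.3943.
Relativistic Doppler for frequency: f' = f₀ · √((1 + β)/(1 − β)).
f' = 531.6 × √(1.3943/0.6057) = 531.6 × 1.51716 ≈ 806.5 MHz.

806.5 MHz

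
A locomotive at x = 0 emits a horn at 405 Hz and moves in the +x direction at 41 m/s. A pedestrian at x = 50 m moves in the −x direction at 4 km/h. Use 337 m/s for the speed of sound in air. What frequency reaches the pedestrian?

4 km/h = 1.111 m/s.
The observer lies on the +x side, so the source is heading toward the observer and the observer is heading toward the source.
Both move, so f' = f · (v + v_o)/(v − v_s).
f' = 405 × (337 + 1.111)/(337 − 41) = 405 × 338.11/296 ≈ 463 Hz.

463 Hz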